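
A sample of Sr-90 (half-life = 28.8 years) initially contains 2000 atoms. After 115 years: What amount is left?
N = N₀(1/2)^(t/t½) = 125.6 atoms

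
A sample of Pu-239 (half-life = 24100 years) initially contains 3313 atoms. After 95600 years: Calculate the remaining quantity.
N = N₀(1/2)^(t/t½) = 211.9 atoms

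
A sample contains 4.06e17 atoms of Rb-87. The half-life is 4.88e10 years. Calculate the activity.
A = λN = 5.767e6 decays/year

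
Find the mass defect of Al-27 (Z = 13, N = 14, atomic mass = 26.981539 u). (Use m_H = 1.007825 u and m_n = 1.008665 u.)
Δm = Z·m_H + N·m_n − M = 0.2415 u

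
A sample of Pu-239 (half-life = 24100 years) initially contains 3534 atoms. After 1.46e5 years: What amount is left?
N = N₀(1/2)^(t/t½) = 53.04 atoms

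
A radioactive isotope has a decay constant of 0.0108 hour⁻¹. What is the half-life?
t½ = ln(2)/λ = 64.18 hours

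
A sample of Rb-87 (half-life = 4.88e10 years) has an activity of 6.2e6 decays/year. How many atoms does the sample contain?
N = A/λ = 4.365e17 atoms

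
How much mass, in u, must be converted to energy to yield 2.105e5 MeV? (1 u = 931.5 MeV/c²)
m = E/c² = 226 u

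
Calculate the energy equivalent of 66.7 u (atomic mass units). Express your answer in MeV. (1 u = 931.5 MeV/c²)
E = mc² = 62130 MeV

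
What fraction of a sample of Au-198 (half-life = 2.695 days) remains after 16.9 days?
N/N₀ = (1/2)^(t/t½) = 0.01295 = 1.3%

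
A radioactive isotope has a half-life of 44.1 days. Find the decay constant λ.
λ = ln(2)/t½ = 0.01572 day⁻¹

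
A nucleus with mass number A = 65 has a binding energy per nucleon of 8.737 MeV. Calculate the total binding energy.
B.E. = 8.737 × 65 = 567.9 MeV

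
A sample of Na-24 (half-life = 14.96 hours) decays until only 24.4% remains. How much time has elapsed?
t = t½ × log₂(N₀/N) = 30.44 hours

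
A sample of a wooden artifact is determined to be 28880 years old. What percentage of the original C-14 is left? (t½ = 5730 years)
N/N₀ = (1/2)^(t/t½) = 0.03039 = 3.04%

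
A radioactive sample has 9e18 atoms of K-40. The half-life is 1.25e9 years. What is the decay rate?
A = λN = 4.991e9 decays/year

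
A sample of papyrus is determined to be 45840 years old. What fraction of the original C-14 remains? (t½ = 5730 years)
N/N₀ = (1/2)^(t/t½) = 0.003906 = 0.391%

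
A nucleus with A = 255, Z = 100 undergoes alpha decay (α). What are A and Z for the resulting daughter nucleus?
Daughter: A = 251, Z = 98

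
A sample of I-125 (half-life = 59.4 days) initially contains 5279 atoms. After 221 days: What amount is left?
N = N₀(1/2)^(t/t½) = 400.5 atoms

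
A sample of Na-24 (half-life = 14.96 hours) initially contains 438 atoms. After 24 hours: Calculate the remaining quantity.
N = N₀(1/2)^(t/t½) = 144.1 atoms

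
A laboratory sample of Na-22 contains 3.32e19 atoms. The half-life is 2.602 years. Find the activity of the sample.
A = λN = 8.844e18 decays/year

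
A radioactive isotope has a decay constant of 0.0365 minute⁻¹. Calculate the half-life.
t½ = ln(2)/λ = 18.99 minutes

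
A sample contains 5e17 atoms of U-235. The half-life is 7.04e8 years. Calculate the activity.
A = λN = 4.923e8 decays/year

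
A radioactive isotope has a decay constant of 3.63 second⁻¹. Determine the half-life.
t½ = ln(2)/λ = 0.1909 seconds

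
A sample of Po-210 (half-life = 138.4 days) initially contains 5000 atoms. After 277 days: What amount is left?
N = N₀(1/2)^(t/t½) = 1249 atoms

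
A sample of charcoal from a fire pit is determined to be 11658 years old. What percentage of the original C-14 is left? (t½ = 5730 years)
N/N₀ = (1/2)^(t/t½) = 0.2441 = 24.4%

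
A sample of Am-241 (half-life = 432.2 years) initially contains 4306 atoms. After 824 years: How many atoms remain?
N = N₀(1/2)^(t/t½) = 1149 atoms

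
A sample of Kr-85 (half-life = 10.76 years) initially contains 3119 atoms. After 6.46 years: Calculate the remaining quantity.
N = N₀(1/2)^(t/t½) = 2057 atoms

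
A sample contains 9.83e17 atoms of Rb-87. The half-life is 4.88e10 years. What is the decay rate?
A = λN = 1.396e7 decays/year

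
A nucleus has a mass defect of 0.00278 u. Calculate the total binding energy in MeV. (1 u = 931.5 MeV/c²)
B.E. = Δm × 931.5 = 2.59 MeV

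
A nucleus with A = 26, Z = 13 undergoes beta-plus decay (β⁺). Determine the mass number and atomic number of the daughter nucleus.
Daughter: A = 26, Z = 12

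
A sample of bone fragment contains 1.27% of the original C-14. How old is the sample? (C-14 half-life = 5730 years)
Age = t½ × log₂(1/ratio) = 36090 years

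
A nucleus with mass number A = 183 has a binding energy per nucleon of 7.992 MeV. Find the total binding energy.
B.E. = 7.992 × 183 = 1463 MeV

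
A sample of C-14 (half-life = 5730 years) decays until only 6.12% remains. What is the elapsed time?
t = t½ × log₂(N₀/N) = 23090 years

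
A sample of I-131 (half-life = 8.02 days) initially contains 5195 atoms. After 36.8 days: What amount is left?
N = N₀(1/2)^(t/t½) = 215.9 atoms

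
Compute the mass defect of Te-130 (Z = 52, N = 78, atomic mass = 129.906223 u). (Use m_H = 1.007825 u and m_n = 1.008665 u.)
Δm = Z·m_H + N·m_n − M = 1.177 u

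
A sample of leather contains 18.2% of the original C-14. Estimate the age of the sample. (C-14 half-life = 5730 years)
Age = t½ × log₂(1/ratio) = 14080 years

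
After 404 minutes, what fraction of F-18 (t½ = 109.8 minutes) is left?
N/N₀ = (1/2)^(t/t½) = 0.07805 = 7.81%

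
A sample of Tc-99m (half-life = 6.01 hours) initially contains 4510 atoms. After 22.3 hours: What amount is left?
N = N₀(1/2)^(t/t½) = 344.5 atoms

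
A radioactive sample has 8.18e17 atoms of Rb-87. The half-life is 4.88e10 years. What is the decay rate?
A = λN = 1.162e7 decays/year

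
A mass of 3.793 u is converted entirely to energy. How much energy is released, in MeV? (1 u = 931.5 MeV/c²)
E = mc² = 3533 MeV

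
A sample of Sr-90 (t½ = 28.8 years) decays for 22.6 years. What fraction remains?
N/N₀ = (1/2)^(t/t½) = 0.5805 = 58%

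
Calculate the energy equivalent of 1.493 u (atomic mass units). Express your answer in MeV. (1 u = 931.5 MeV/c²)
E = mc² = 1391 MeV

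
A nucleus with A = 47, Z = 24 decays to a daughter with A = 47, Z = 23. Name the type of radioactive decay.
ΔA = 0, ΔZ = -1 ⇒ beta-plus decay (β⁺) or electron capture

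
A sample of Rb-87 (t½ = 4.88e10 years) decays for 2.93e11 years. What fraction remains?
N/N₀ = (1/2)^(t/t½) = 0.01558 = 1.56%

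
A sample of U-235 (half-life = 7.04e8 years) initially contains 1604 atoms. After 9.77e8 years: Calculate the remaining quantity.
N = N₀(1/2)^(t/t½) = 613 atoms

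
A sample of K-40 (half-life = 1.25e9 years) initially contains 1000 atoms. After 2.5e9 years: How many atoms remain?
N = N₀(1/2)^(t/t½) = 250 atoms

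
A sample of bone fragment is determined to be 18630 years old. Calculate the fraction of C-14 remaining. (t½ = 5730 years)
N/N₀ = (1/2)^(t/t½) = 0.105 = 10.5%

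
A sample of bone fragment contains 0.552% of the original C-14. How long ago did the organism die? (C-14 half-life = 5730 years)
Age = t½ × log₂(1/ratio) = 42980 years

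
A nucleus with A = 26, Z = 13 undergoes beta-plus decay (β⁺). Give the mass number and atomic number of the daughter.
Daughter: A = 26, Z = 12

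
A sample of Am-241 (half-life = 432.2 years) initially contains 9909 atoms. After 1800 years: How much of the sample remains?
N = N₀(1/2)^(t/t½) = 552.5 atoms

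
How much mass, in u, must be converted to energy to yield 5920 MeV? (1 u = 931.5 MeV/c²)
m = E/c² = 6.355 u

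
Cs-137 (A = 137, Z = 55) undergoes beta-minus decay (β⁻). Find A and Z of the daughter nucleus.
Daughter: A = 137, Z = 56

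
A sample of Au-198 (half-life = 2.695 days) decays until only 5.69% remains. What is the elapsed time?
t = t½ × log₂(N₀/N) = 11.14 days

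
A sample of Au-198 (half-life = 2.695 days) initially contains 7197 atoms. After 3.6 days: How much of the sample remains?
N = N₀(1/2)^(t/t½) = 2851 atoms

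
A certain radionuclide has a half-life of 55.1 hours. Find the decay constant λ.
λ = ln(2)/t½ = 0.01258 hour⁻¹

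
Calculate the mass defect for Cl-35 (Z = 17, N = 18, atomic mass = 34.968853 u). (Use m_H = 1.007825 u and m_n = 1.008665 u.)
Δm = Z·m_H + N·m_n − M = 0.3201 u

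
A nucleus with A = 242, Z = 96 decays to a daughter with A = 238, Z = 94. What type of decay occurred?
ΔA = -4, ΔZ = -2 ⇒ alpha decay (α)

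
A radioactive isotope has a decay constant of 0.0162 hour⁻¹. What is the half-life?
t½ = ln(2)/λ = 42.79 hours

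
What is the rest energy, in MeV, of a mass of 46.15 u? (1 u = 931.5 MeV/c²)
E = mc² = 42990 MeV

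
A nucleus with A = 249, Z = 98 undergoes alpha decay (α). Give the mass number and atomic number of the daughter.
Daughter: A = 245, Z = 96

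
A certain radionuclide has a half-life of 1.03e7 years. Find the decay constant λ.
λ = ln(2)/t½ = 6.73e-8 year⁻¹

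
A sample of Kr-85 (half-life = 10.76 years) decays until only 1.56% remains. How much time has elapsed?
t = t½ × log₂(N₀/N) = 64.58 years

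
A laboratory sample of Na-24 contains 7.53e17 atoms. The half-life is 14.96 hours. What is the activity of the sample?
A = λN = 3.489e16 decays/hour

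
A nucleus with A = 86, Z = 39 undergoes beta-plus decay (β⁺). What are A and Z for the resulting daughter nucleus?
Daughter: A = 86, Z = 38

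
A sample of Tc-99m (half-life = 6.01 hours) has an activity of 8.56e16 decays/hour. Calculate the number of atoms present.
N = A/λ = 7.422e17 atoms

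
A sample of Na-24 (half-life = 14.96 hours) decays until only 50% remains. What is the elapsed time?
t = t½ × log₂(N₀/N) = 14.96 hours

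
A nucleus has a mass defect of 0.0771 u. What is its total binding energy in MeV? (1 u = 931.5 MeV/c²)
B.E. = Δm × 931.5 = 71.82 MeV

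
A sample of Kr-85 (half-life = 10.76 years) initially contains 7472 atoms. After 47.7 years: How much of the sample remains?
N = N₀(1/2)^(t/t½) = 345.9 atoms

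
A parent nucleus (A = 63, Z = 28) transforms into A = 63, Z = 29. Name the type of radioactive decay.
ΔA = 0, ΔZ = +1 ⇒ beta-minus decay (β⁻)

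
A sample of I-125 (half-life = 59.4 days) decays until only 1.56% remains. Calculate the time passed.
t = t½ × log₂(N₀/N) = 356.5 days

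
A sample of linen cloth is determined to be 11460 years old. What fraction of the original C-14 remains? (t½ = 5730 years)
N/N₀ = (1/2)^(t/t½) = 0.25 = 25%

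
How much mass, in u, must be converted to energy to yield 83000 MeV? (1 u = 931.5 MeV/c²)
m = E/c² = 89.1 u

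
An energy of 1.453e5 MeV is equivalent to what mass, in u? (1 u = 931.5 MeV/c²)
m = E/c² = 156 u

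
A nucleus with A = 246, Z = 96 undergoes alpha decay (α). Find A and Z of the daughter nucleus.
Daughter: A = 242, Z = 94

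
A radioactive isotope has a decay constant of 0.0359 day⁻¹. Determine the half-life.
t½ = ln(2)/λ = 19.31 days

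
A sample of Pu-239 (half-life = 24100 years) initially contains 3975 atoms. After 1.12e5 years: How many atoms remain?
N = N₀(1/2)^(t/t½) = 158.6 atoms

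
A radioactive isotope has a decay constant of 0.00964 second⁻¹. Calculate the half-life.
t½ = ln(2)/λ = 71.9 seconds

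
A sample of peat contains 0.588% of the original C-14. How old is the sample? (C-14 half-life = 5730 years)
Age = t½ × log₂(1/ratio) = 42460 years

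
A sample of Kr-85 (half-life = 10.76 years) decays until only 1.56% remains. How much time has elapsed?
t = t½ × log₂(N₀/N) = 64.58 years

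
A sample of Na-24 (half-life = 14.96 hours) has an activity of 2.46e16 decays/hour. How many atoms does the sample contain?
N = A/λ = 5.309e17 atoms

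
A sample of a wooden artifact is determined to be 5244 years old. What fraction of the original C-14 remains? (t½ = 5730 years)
N/N₀ = (1/2)^(t/t½) = 0.5303 = 53%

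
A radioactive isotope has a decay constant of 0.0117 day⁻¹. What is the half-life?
t½ = ln(2)/λ = 59.24 days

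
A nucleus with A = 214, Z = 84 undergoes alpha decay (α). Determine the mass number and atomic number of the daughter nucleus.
Daughter: A = 210, Z = 82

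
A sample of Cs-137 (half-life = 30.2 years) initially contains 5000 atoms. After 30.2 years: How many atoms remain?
N = N₀(1/2)^(t/t½) = 2500 atoms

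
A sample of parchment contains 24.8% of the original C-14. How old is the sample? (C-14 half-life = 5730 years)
Age = t½ × log₂(1/ratio) = 11530 years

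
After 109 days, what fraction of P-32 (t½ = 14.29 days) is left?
N/N₀ = (1/2)^(t/t½) = 0.005056 = 0.506%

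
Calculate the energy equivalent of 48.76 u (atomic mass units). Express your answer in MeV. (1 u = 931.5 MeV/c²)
E = mc² = 45420 MeV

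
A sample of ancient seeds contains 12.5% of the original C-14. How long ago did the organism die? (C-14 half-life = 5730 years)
Age = t½ × log₂(1/ratio) = 17190 years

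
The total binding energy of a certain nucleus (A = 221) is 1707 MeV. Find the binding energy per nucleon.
B.E./A = 1707/221 = 7.724 MeV/nucleon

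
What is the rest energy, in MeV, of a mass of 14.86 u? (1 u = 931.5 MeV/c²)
E = mc² = 13840 MeV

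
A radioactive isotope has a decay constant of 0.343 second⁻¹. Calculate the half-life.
t½ = ln(2)/λ = 2.021 seconds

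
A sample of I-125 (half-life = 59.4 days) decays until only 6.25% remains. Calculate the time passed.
t = t½ × log₂(N₀/N) = 237.6 days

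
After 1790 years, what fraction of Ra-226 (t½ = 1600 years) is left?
N/N₀ = (1/2)^(t/t½) = 0.4605 = 46%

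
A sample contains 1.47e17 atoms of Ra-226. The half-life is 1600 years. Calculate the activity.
A = λN = 6.368e13 decays/year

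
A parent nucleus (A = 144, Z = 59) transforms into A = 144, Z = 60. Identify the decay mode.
ΔA = 0, ΔZ = +1 ⇒ beta-minus decay (β⁻)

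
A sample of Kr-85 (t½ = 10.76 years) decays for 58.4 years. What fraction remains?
N/N₀ = (1/2)^(t/t½) = 0.02324 = 2.32%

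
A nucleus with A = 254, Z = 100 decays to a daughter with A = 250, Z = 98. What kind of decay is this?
ΔA = -4, ΔZ = -2 ⇒ alpha decay (α)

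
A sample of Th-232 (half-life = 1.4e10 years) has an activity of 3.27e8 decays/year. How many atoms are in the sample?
N = A/λ = 6.605e18 atoms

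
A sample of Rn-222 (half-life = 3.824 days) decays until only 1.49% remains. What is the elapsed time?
t = t½ × log₂(N₀/N) = 23.21 days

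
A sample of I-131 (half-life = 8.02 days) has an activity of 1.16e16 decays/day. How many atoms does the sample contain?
N = A/λ = 1.342e17 atoms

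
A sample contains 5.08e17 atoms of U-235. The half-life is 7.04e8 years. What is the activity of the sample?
A = λN = 5.002e8 decays/year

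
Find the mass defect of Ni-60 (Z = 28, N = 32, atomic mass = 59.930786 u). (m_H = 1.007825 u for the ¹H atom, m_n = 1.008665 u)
Δm = Z·m_H + N·m_n − M = 0.5656 u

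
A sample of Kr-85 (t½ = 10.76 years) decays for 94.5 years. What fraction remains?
N/N₀ = (1/2)^(t/t½) = 0.002271 = 0.227%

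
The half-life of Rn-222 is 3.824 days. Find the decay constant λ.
λ = ln(2)/t½ = 0.1813 day⁻¹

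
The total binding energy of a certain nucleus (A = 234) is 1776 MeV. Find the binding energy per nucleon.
B.E./A = 1776/234 = 7.59 MeV/nucleon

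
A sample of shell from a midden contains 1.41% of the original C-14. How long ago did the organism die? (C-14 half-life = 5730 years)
Age = t½ × log₂(1/ratio) = 35230 years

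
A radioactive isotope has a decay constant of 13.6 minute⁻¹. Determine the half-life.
t½ = ln(2)/λ = 0.05097 minutes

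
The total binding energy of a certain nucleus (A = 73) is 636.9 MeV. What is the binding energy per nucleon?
B.E./A = 636.9/73 = 8.725 MeV/nucleon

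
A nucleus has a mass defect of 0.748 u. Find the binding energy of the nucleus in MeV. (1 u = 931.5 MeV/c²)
B.E. = Δm × 931.5 = 696.8 MeV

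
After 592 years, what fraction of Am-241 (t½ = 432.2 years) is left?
N/N₀ = (1/2)^(t/t½) = 0.387 = 38.7%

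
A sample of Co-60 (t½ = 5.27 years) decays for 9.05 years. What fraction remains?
N/N₀ = (1/2)^(t/t½) = 0.3041 = 30.4%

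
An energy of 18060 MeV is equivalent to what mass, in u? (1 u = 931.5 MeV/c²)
m = E/c² = 19.39 u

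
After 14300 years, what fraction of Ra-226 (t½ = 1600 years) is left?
N/N₀ = (1/2)^(t/t½) = 0.00204 = 0.204%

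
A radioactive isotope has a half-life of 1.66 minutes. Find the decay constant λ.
λ = ln(2)/t½ = 0.4176 minute⁻¹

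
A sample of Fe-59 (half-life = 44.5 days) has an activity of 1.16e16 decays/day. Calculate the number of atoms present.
N = A/λ = 7.447e17 atoms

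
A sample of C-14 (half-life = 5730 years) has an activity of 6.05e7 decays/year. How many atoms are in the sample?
N = A/λ = 5.001e11 atoms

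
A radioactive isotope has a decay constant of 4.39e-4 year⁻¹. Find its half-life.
t½ = ln(2)/λ = 1579 years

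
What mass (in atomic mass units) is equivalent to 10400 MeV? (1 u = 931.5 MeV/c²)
m = E/c² = 11.16 u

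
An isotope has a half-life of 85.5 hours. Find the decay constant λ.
λ = ln(2)/t½ = 0.008107 hour⁻¹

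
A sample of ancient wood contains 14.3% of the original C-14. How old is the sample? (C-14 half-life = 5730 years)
Age = t½ × log₂(1/ratio) = 16080 years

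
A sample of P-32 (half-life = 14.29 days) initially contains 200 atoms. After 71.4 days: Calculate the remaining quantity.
N = N₀(1/2)^(t/t½) = 6.265 atoms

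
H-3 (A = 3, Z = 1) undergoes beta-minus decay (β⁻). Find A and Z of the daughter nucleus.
Daughter: A = 3, Z = 2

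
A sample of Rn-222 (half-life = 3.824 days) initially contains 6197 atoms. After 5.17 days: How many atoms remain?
N = N₀(1/2)^(t/t½) = 2428 atoms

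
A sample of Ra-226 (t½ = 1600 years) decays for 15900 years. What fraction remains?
N/N₀ = (1/2)^(t/t½) = 0.00102 = 0.102%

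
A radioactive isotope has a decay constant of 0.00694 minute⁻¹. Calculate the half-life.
t½ = ln(2)/λ = 99.88 minutes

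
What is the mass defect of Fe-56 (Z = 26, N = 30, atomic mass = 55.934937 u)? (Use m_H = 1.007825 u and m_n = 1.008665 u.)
Δm = Z·m_H + N·m_n − M = 0.5285 u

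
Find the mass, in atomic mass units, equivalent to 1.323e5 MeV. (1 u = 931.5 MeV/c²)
m = E/c² = 142 u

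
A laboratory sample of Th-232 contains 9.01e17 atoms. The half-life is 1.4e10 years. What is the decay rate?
A = λN = 4.461e7 decays/year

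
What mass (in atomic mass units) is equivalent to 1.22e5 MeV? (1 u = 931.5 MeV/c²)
m = E/c² = 131 u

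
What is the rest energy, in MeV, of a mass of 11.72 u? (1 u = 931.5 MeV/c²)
E = mc² = 10920 MeV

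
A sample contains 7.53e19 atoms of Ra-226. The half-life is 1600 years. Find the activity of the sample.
A = λN = 3.262e16 decays/year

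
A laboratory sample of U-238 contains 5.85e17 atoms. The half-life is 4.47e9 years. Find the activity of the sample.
A = λN = 9.071e7 decays/year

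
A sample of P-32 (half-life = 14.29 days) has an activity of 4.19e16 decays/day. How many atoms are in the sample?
N = A/λ = 8.638e17 atoms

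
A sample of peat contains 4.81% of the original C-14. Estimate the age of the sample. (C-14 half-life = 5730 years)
Age = t½ × log₂(1/ratio) = 25080 years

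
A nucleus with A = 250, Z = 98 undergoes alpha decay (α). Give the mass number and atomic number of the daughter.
Daughter: A = 246, Z = 96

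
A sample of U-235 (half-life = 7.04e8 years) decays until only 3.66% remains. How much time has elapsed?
t = t½ × log₂(N₀/N) = 3.359e9 years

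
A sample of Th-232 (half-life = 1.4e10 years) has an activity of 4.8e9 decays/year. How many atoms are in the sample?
N = A/λ = 9.695e19 atoms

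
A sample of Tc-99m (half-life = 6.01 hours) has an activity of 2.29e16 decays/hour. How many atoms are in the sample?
N = A/λ = 1.986e17 atoms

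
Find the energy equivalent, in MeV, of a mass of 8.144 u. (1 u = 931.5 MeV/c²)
E = mc² = 7586 MeV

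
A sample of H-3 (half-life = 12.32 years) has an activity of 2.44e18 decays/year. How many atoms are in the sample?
N = A/λ = 4.337e19 atoms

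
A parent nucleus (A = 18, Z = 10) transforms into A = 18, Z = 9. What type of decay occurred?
ΔA = 0, ΔZ = -1 ⇒ beta-plus decay (β⁺) or electron capture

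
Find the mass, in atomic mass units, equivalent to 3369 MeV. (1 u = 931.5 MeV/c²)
m = E/c² = 3.617 u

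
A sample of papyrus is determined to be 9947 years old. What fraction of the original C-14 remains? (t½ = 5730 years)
N/N₀ = (1/2)^(t/t½) = 0.3002 = 30%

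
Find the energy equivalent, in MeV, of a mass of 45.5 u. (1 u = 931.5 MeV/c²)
E = mc² = 42380 MeV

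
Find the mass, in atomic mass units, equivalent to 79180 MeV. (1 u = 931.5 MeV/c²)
m = E/c² = 85 u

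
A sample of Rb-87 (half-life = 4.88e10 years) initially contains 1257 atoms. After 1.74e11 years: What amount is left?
N = N₀(1/2)^(t/t½) = 106.2 atoms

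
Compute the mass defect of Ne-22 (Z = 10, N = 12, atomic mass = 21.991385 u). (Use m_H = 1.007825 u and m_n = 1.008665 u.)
Δm = Z·m_H + N·m_n − M = 0.1908 u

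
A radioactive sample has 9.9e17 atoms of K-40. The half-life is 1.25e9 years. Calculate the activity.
A = λN = 5.49e8 decays/year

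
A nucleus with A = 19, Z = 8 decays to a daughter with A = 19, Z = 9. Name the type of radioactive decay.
ΔA = 0, ΔZ = +1 ⇒ beta-minus decay (β⁻)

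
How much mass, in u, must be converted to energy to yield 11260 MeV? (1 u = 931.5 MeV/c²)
m = E/c² = 12.09 u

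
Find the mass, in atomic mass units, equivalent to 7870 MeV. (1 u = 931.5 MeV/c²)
m = E/c² = 8.449 u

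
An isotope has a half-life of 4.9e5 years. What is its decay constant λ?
λ = ln(2)/t½ = 1.415e-6 year⁻¹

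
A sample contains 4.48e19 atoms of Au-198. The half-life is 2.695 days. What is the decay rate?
A = λN = 1.152e19 decays/day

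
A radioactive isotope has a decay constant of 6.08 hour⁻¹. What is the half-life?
t½ = ln(2)/λ = 0.114 hours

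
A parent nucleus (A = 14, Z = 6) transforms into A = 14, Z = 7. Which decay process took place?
ΔA = 0, ΔZ = +1 ⇒ beta-minus decay (β⁻)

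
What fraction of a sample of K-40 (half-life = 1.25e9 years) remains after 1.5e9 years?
N/N₀ = (1/2)^(t/t½) = 0.4353 = 43.5%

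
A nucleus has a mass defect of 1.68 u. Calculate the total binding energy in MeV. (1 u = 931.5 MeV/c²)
B.E. = Δm × 931.5 = 1565 MeV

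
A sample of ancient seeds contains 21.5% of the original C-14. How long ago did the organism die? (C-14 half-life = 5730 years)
Age = t½ × log₂(1/ratio) = 12710 years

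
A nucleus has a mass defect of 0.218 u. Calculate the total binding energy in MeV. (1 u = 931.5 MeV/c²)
B.E. = Δm × 931.5 = 203.1 MeV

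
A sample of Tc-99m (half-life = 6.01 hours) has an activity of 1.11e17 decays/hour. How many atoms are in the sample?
N = A/λ = 9.624e17 atoms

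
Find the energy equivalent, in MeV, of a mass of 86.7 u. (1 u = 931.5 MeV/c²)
E = mc² = 80760 MeV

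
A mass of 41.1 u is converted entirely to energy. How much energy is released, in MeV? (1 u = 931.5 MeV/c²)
E = mc² = 38280 MeV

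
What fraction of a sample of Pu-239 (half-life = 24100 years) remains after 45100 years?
N/N₀ = (1/2)^(t/t½) = 0.2733 = 27.3%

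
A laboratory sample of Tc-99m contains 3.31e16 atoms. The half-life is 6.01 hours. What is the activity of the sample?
A = λN = 3.817e15 decays/hour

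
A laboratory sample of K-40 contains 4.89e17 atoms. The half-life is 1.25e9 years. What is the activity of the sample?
A = λN = 2.712e8 decays/year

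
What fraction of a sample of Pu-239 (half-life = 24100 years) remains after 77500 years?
N/N₀ = (1/2)^(t/t½) = 0.1076 = 10.8%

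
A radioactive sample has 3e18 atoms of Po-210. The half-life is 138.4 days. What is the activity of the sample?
A = λN = 1.502e16 decays/day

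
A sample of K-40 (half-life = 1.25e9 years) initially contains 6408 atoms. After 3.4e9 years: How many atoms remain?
N = N₀(1/2)^(t/t½) = 972.6 atoms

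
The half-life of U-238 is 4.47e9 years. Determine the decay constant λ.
λ = ln(2)/t½ = 1.551e-10 year⁻¹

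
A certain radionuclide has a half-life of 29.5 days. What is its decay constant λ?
λ = ln(2)/t½ = 0.0235 day⁻¹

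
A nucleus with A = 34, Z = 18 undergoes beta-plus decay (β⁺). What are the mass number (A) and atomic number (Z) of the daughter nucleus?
Daughter: A = 34, Z = 17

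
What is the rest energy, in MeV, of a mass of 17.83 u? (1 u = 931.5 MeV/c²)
E = mc² = 16610 MeV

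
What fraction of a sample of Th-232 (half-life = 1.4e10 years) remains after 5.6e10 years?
N/N₀ = (1/2)^(t/t½) = 0.0625 = 6.25%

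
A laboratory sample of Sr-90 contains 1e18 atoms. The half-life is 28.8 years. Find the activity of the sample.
A = λN = 2.407e16 decays/year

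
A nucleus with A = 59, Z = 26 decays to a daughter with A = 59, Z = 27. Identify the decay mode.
ΔA = 0, ΔZ = +1 ⇒ beta-minus decay (β⁻)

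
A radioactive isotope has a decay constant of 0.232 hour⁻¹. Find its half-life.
t½ = ln(2)/λ = 2.988 hours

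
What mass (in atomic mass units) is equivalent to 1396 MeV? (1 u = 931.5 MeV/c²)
m = E/c² = 1.499 u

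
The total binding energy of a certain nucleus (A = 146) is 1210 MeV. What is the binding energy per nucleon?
B.E./A = 1210/146 = 8.288 MeV/nucleon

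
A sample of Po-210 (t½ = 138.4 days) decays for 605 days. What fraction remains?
N/N₀ = (1/2)^(t/t½) = 0.04831 = 4.83%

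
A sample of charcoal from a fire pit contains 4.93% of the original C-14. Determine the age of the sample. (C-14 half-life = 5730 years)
Age = t½ × log₂(1/ratio) = 24880 years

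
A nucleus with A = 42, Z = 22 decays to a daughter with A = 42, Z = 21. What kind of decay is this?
ΔA = 0, ΔZ = -1 ⇒ beta-plus decay (β⁺) or electron capture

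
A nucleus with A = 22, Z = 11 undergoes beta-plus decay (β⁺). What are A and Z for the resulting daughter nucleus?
Daughter: A = 22, Z = 10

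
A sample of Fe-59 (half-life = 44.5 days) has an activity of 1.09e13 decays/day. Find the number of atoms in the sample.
N = A/λ = 6.998e14 atoms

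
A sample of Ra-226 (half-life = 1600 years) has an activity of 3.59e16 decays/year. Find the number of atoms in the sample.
N = A/λ = 8.287e19 atoms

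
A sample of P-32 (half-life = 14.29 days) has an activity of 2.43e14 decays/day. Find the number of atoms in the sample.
N = A/λ = 5.01e15 atoms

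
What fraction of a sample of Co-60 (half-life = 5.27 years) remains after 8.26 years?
N/N₀ = (1/2)^(t/t½) = 0.3374 = 33.7%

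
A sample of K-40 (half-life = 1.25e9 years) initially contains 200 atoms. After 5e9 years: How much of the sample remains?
N = N₀(1/2)^(t/t½) = 12.5 atoms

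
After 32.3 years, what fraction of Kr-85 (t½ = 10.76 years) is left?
N/N₀ = (1/2)^(t/t½) = 0.1248 = 12.5%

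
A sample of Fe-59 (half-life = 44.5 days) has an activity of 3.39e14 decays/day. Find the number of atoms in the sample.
N = A/λ = 2.176e16 atoms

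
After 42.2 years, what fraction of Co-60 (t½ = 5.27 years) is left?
N/N₀ = (1/2)^(t/t½) = 0.003886 = 0.389%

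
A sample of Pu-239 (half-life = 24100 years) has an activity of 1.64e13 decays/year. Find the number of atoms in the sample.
N = A/λ = 5.702e17 atoms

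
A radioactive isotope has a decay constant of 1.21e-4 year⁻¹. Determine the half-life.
t½ = ln(2)/λ = 5728 years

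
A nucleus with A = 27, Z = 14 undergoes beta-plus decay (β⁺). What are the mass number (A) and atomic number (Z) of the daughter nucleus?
Daughter: A = 27, Z = 13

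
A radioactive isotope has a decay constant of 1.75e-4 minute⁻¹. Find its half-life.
t½ = ln(2)/λ = 3961 minutes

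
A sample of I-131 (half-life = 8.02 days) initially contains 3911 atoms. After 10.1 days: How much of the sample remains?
N = N₀(1/2)^(t/t½) = 1634 atoms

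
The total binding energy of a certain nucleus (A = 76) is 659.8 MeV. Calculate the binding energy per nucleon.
B.E./A = 659.8/76 = 8.682 MeV/nucleon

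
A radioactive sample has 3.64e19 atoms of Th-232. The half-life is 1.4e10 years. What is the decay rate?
A = λN = 1.802e9 decays/year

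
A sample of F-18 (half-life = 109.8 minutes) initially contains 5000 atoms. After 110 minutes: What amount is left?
N = N₀(1/2)^(t/t½) = 2497 atoms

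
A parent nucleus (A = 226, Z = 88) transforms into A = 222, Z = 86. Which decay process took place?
ΔA = -4, ΔZ = -2 ⇒ alpha decay (α)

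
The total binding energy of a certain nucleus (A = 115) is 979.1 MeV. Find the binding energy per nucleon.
B.E./A = 979.1/115 = 8.514 MeV/nucleon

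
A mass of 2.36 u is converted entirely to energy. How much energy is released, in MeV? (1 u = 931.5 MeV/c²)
E = mc² = 2198 MeV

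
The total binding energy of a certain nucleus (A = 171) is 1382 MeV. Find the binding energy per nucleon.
B.E./A = 1382/171 = 8.082 MeV/nucleon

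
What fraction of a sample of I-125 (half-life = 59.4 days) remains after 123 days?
N/N₀ = (1/2)^(t/t½) = 0.238 = 23.8%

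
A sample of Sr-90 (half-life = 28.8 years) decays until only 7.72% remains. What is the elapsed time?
t = t½ × log₂(N₀/N) = 106.4 years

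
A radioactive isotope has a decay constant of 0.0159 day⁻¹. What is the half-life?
t½ = ln(2)/λ = 43.59 days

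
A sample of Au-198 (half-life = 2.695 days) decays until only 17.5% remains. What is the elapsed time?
t = t½ × log₂(N₀/N) = 6.777 days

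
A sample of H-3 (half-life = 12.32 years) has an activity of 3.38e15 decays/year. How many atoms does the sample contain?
N = A/λ = 6.008e16 atoms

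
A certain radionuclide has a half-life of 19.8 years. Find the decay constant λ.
λ = ln(2)/t½ = 0.03501 year⁻¹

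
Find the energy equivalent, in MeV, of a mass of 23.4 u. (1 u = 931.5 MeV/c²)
E = mc² = 21800 MeV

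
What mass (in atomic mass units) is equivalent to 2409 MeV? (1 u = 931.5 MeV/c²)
m = E/c² = 2.586 u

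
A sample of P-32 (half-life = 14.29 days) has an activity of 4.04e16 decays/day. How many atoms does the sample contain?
N = A/λ = 8.329e17 atoms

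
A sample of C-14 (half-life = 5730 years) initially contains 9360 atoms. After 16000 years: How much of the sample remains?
N = N₀(1/2)^(t/t½) = 1351 atoms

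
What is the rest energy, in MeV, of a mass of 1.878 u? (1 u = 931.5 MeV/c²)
E = mc² = 1749 MeV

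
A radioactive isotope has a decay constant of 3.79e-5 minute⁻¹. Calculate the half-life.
t½ = ln(2)/λ = 18290 minutes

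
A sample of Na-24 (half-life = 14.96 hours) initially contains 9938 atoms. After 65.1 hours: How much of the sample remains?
N = N₀(1/2)^(t/t½) = 486.8 atoms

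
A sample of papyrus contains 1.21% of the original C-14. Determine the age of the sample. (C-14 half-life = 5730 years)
Age = t½ × log₂(1/ratio) = 36490 years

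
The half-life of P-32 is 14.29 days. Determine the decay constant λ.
λ = ln(2)/t½ = 0.04851 day⁻¹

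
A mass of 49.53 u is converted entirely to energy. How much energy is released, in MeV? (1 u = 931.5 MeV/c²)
E = mc² = 46140 MeV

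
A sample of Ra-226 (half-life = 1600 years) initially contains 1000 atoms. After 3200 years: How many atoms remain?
N = N₀(1/2)^(t/t½) = 250 atoms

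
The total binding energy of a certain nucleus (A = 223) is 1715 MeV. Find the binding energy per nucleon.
B.E./A = 1715/223 = 7.691 MeV/nucleon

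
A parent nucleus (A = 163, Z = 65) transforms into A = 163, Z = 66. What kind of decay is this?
ΔA = 0, ΔZ = +1 ⇒ beta-minus decay (β⁻)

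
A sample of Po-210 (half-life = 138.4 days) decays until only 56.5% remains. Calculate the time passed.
t = t½ × log₂(N₀/N) = 114 days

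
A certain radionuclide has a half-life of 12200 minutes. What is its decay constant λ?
λ = ln(2)/t½ = 5.682e-5 minute⁻¹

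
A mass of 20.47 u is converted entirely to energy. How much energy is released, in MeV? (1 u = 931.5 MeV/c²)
E = mc² = 19070 MeV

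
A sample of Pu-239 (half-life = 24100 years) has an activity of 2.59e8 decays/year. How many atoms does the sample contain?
N = A/λ = 9.005e12 atoms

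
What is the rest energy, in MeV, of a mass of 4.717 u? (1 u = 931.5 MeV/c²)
E = mc² = 4394 MeV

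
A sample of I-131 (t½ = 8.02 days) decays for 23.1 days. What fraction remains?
N/N₀ = (1/2)^(t/t½) = 0.1358 = 13.6%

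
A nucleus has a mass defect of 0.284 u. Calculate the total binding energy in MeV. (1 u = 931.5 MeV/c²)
B.E. = Δm × 931.5 = 264.5 MeV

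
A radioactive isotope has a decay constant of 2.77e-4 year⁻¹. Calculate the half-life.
t½ = ln(2)/λ = 2502 years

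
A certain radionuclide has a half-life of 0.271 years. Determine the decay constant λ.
λ = ln(2)/t½ = 2.558 year⁻¹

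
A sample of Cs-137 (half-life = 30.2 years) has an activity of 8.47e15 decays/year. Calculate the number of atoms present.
N = A/λ = 3.69e17 atoms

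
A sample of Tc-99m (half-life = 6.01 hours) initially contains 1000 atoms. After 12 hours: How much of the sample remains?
N = N₀(1/2)^(t/t½) = 250.6 atoms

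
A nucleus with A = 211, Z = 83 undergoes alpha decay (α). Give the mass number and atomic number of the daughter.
Daughter: A = 207, Z = 81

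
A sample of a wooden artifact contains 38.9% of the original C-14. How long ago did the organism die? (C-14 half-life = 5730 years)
Age = t½ × log₂(1/ratio) = 7805 years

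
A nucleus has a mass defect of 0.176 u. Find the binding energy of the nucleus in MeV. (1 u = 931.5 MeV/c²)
B.E. = Δm × 931.5 = 163.9 MeV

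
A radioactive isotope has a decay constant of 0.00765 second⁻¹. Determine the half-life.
t½ = ln(2)/λ = 90.61 seconds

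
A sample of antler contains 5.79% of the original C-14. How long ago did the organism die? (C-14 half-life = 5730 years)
Age = t½ × log₂(1/ratio) = 23550 years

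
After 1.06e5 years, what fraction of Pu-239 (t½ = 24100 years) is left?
N/N₀ = (1/2)^(t/t½) = 0.04742 = 4.74%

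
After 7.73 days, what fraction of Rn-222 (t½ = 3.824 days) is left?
N/N₀ = (1/2)^(t/t½) = 0.2463 = 24.6%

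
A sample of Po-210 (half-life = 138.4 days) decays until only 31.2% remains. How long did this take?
t = t½ × log₂(N₀/N) = 232.6 days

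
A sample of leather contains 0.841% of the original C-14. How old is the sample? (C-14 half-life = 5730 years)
Age = t½ × log₂(1/ratio) = 39500 years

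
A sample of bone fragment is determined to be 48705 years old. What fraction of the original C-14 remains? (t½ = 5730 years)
N/N₀ = (1/2)^(t/t½) = 0.002762 = 0.276%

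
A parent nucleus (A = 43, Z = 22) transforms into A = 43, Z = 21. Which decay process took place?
ΔA = 0, ΔZ = -1 ⇒ beta-plus decay (β⁺) or electron capture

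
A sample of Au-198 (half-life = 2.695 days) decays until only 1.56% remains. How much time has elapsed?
t = t½ × log₂(N₀/N) = 16.18 days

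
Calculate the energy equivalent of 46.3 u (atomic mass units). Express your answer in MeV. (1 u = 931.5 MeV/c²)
E = mc² = 43130 MeV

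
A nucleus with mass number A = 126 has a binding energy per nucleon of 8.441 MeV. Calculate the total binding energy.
B.E. = 8.441 × 126 = 1064 MeV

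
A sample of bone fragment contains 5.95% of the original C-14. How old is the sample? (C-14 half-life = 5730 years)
Age = t½ × log₂(1/ratio) = 23330 years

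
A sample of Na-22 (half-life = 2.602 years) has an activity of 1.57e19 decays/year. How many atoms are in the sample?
N = A/λ = 5.894e19 atoms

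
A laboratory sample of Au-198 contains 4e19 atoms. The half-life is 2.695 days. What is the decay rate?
A = λN = 1.029e19 decays/day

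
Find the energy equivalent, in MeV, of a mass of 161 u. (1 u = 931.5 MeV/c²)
E = mc² = 1.5e5 MeV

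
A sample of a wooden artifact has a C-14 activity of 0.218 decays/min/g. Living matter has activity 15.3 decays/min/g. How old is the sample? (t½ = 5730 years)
Age = t½ × log₂(A₀/A) = 35140 years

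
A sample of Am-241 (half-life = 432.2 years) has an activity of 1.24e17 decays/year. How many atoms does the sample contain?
N = A/λ = 7.732e19 atoms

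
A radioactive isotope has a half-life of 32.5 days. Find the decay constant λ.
λ = ln(2)/t½ = 0.02133 day⁻¹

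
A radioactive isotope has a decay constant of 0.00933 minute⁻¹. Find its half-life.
t½ = ln(2)/λ = 74.29 minutes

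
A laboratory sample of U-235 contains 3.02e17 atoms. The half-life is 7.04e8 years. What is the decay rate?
A = λN = 2.973e8 decays/year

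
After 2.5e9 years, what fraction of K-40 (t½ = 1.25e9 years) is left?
N/N₀ = (1/2)^(t/t½) = 0.25 = 25%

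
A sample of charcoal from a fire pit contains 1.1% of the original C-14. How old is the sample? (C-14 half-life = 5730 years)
Age = t½ × log₂(1/ratio) = 37280 years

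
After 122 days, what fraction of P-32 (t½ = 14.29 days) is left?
N/N₀ = (1/2)^(t/t½) = 0.002691 = 0.269%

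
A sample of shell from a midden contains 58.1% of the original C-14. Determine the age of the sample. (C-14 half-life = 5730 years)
Age = t½ × log₂(1/ratio) = 4489 years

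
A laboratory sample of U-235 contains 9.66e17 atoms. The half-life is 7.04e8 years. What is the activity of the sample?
A = λN = 9.511e8 decays/year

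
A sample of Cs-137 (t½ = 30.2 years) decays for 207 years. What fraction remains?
N/N₀ = (1/2)^(t/t½) = 0.008643 = 0.864%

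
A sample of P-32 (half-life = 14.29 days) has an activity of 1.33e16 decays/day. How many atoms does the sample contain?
N = A/λ = 2.742e17 atoms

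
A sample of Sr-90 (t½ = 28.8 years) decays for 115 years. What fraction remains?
N/N₀ = (1/2)^(t/t½) = 0.0628 = 6.28%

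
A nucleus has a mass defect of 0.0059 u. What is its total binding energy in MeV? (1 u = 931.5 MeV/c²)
B.E. = Δm × 931.5 = 5.496 MeV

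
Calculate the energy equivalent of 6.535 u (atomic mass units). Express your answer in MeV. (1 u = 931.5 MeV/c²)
E = mc² = 6087 MeV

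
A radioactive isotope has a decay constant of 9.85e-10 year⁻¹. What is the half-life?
t½ = ln(2)/λ = 7.037e8 years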